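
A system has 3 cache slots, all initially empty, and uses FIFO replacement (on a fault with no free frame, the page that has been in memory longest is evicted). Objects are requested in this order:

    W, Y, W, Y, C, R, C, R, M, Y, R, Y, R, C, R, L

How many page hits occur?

7

W → fault, frames {W}
Y → fault, frames {W,Y}
W → hit
Y → hit
C → fault, frames {W,Y,C}
R → fault, evict W, frames {Y,C,R}
C → hit
R → hit
M → fault, evict Y, frames {C,R,M}
Y → fault, evict C, frames {R,M,Y}
R → hit
Y → hit
R → hit
C → fault, evict R, frames {M,Y,C}
R → fault, evict M, frames {Y,C,R}
L → fault, evict Y, frames {C,R,L}
Hits: 7.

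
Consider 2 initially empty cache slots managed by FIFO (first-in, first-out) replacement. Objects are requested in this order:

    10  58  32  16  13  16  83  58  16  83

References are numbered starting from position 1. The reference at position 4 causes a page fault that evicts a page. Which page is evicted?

pos 1: 10: miss, frames (10)
pos 2: 58: miss, frames (10 58)
pos 3: 32: miss, evict 10, frames (58 32)
pos 4: 16: miss, evict 58, frames (32 16)
At position 4, page 58 is evicted.

58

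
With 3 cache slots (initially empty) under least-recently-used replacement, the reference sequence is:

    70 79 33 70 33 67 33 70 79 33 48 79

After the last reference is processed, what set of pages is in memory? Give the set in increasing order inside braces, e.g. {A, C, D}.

{33, 48, 79}

70 → fault, frames [70]
79 → fault, frames [70, 79]
33 → fault, frames [70, 79, 33]
70 → hit
33 → hit
67 → fault, evict 79, frames [70, 33, 67]
33 → hit
70 → hit
79 → fault, evict 67, frames [33, 70, 79]
33 → hit
48 → fault, evict 70, frames [79, 33, 48]
79 → hit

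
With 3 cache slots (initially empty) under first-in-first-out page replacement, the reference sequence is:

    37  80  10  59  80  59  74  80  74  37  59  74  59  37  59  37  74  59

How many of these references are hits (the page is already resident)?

37: fault, frames {37}
80: fault, frames {37,80}
10: fault, frames {37,80,10}
59: fault, evict 37, frames {80,10,59}
80: hit
59: hit
74: fault, evict 80, frames {10,59,74}
80: fault, evict 10, frames {59,74,80}
74: hit
37: fault, evict 59, frames {74,80,37}
59: fault, evict 74, frames {80,37,59}
74: fault, evict 80, frames {37,59,74}
59: hit
37: hit
59: hit
37: hit
74: hit
59: hit
Hits: 9.

9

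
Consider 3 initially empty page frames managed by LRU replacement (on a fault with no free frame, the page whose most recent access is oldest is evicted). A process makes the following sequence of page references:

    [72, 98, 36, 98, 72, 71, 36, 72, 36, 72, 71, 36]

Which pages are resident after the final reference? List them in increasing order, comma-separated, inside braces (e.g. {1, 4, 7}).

{36, 71, 72}

72: fault, frames [72]
98: fault, frames [72, 98]
36: fault, frames [72, 98, 36]
98: hit
72: hit
71: fault, evict 36, frames [98, 72, 71]
36: fault, evict 98, frames [72, 71, 36]
72: hit
36: hit
72: hit
71: hit
36: hit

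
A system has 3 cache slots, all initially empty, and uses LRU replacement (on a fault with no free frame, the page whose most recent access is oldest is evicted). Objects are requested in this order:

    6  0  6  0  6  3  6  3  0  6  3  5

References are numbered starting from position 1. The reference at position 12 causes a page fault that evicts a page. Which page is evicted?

0

pos 1: 6: miss, frames (6)
pos 2: 0: miss, frames (6 0)
pos 3: 6: hit
pos 4: 0: hit
pos 5: 6: hit
pos 6: 3: miss, frames (0 6 3)
pos 7: 6: hit
pos 8: 3: hit
pos 9: 0: hit
pos 10: 6: hit
pos 11: 3: hit
pos 12: 5: miss, evict 0, frames (6 3 5)
At position 12, page 0 is evicted.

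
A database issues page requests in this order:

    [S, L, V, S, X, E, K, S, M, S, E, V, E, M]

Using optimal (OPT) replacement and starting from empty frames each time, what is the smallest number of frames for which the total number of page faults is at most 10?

f=1: 14 faults
f=2: 10 faults
f=3: 8 faults
f=4: 7 faults
f=5: 7 faults
f=6: 7 faults
f=7: 7 faults
Smallest f with faults ≤ 10 is 2.

2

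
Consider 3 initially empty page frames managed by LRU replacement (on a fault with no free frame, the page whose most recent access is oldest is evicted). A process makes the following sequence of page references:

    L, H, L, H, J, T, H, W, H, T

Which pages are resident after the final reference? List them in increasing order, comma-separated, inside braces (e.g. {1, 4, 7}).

L → fault, frames {L}
H → fault, frames {L,H}
L → hit
H → hit
J → fault, frames {L,H,J}
T → fault, evict L, frames {H,J,T}
H → hit
W → fault, evict J, frames {T,H,W}
H → hit
T → hit

{H, T, W}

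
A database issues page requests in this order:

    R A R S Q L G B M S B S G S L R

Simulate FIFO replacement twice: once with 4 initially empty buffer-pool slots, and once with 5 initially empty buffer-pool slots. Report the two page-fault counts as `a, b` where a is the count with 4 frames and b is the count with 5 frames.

4 frames: F F . F F F F F F F . . . . F F → 11 faults.
5 frames: F F . F F F F F F F . . . . . F → 10 faults.
10 < 11: adding a frame reduced faults, as is typical.

11, 10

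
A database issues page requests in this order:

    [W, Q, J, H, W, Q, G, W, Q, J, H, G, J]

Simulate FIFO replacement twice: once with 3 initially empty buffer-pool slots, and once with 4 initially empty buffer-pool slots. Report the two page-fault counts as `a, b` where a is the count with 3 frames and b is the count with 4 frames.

3 frames: F F F F F F F . . F F . . → 9 faults.
4 frames: F F F F . . F F F F F F . → 10 faults.
10 > 9: adding a frame increased faults — Belady's anomaly.

9, 10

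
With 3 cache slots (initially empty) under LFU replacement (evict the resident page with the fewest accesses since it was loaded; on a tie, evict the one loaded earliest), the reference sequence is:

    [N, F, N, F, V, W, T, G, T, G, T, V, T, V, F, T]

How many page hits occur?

3

N → miss, frames (N)
F → miss, frames (N F)
N → hit
F → hit
V → miss, frames (N F V)
W → miss, evict V, frames (N F W)
T → miss, evict W, frames (N F T)
G → miss, evict T, frames (N F G)
T → miss, evict G, frames (N F T)
G → miss, evict T, frames (N F G)
T → miss, evict G, frames (N F T)
V → miss, evict T, frames (N F V)
T → miss, evict V, frames (N F T)
V → miss, evict T, frames (N F V)
F → hit
T → miss, evict V, frames (N F T)
Hits: 3.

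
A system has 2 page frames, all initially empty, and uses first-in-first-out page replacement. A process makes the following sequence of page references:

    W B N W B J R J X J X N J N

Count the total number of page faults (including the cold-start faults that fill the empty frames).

W: miss, frames [W]
B: miss, frames [W, B]
N: miss, evict W, frames [B, N]
W: miss, evict B, frames [N, W]
B: miss, evict N, frames [W, B]
J: miss, evict W, frames [B, J]
R: miss, evict B, frames [J, R]
J: hit
X: miss, evict J, frames [R, X]
J: miss, evict R, frames [X, J]
X: hit
N: miss, evict X, frames [J, N]
J: hit
N: hit
Page faults: 10.

10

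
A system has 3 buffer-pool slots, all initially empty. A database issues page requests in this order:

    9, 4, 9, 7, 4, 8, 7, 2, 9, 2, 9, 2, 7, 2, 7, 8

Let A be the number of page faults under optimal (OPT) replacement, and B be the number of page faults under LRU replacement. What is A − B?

-1

Under OPT: F F . F . F . F . . . . . . . F → 6 faults.
Under LRU: F F . F . F . F F . . . . . . F → 7 faults.
A − B = 6 − 7 = -1.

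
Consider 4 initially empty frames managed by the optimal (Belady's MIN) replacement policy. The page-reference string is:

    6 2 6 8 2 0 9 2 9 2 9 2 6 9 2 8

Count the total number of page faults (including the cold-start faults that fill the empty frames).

6 -> fault, frames (6)
2 -> fault, frames (6 2)
6 -> hit
8 -> fault, frames (6 2 8)
2 -> hit
0 -> fault, frames (6 2 8 0)
9 -> fault, evict 0, frames (6 2 8 9)
2 -> hit
9 -> hit
2 -> hit
9 -> hit
2 -> hit
6 -> hit
9 -> hit
2 -> hit
8 -> hit
Page faults: 5.

5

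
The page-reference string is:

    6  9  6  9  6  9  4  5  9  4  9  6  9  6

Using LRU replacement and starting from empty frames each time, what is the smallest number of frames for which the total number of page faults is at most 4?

4

f=1: 14 faults
f=2: 7 faults
f=3: 5 faults
f=4: 4 faults
Smallest f with faults ≤ 4 is 4.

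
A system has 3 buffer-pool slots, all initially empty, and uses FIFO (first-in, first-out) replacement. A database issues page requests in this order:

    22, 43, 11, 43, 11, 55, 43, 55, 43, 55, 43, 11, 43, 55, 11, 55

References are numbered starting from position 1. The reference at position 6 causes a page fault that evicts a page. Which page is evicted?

22

pos 1: 22: fault, frames {22}
pos 2: 43: fault, frames {22,43}
pos 3: 11: fault, frames {22,43,11}
pos 4: 43: hit
pos 5: 11: hit
pos 6: 55: fault, evict 22, frames {43,11,55}
At position 6, page 22 is evicted.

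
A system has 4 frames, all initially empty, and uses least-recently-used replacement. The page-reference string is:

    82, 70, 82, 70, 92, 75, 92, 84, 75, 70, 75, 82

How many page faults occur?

82 → miss, frames {82}
70 → miss, frames {82,70}
82 → hit
70 → hit
92 → miss, frames {82,70,92}
75 → miss, frames {82,70,92,75}
92 → hit
84 → miss, evict 82, frames {70,75,92,84}
75 → hit
70 → hit
75 → hit
82 → miss, evict 92, frames {84,70,75,82}
Page faults: 6.

6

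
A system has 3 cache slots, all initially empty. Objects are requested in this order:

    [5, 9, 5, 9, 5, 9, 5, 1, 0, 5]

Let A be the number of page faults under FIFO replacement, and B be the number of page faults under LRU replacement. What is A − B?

Under FIFO: F F . . . . . F F F → 5 faults.
Under LRU: F F . . . . . F F . → 4 faults.
A − B = 5 − 4 = 1.

1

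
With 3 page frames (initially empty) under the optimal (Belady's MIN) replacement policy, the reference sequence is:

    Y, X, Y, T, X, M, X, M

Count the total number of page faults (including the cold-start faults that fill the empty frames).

Y: miss, frames {Y}
X: miss, frames {Y,X}
Y: hit
T: miss, frames {Y,X,T}
X: hit
M: miss, evict T, frames {Y,X,M}
X: hit
M: hit
Page faults: 4.

4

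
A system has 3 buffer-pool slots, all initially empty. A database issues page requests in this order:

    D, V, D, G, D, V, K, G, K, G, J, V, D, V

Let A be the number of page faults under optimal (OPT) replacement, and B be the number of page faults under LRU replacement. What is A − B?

-2

Under OPT: F F . F . . F . . . F . F . → 6 faults.
Under LRU: F F . F . . F F . . F F F . → 8 faults.
A − B = 6 − 8 = -2.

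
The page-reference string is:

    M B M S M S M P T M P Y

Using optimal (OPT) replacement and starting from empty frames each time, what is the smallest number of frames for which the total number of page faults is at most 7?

f=1: 12 faults
f=2: 7 faults
f=3: 6 faults
f=4: 6 faults
f=5: 6 faults
f=6: 6 faults
Smallest f with faults ≤ 7 is 2.

2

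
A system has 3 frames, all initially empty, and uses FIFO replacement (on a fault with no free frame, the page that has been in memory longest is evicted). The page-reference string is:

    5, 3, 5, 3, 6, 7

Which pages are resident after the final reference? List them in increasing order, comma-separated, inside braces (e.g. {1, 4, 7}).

5 -> miss, frames (5)
3 -> miss, frames (5 3)
5 -> hit
3 -> hit
6 -> miss, frames (5 3 6)
7 -> miss, evict 5, frames (3 6 7)

{3, 6, 7}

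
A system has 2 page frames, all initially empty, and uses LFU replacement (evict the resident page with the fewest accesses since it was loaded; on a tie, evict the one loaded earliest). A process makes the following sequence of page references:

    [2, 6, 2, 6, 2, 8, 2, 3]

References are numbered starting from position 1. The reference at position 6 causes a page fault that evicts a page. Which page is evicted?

6

pos 1: 2 → fault, frames [2]
pos 2: 6 → fault, frames [2, 6]
pos 3: 2 → hit
pos 4: 6 → hit
pos 5: 2 → hit
pos 6: 8 → fault, evict 6, frames [2, 8]
At position 6, page 6 is evicted.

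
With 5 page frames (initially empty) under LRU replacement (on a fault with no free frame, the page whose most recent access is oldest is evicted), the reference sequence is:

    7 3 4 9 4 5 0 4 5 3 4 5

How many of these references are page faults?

6

7 → fault, frames [7]
3 → fault, frames [7, 3]
4 → fault, frames [7, 3, 4]
9 → fault, frames [7, 3, 4, 9]
4 → hit
5 → fault, frames [7, 3, 9, 4, 5]
0 → fault, evict 7, frames [3, 9, 4, 5, 0]
4 → hit
5 → hit
3 → hit
4 → hit
5 → hit
Page faults: 6.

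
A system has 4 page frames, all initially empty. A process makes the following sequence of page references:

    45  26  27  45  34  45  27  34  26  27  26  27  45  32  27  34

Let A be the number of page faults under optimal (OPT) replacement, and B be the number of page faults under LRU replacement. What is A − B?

-1

Under OPT: F F F . F . . . . . . . . F . . → 5 faults.
Under LRU: F F F . F . . . . . . . . F . F → 6 faults.
A − B = 5 − 6 = -1.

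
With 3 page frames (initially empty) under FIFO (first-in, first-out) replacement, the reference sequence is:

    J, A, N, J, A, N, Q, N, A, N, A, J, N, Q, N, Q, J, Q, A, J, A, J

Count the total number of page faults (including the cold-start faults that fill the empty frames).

6

J → miss, frames [J]
A → miss, frames [J, A]
N → miss, frames [J, A, N]
J → hit
A → hit
N → hit
Q → miss, evict J, frames [A, N, Q]
N → hit
A → hit
N → hit
A → hit
J → miss, evict A, frames [N, Q, J]
N → hit
Q → hit
N → hit
Q → hit
J → hit
Q → hit
A → miss, evict N, frames [Q, J, A]
J → hit
A → hit
J → hit
Page faults: 6.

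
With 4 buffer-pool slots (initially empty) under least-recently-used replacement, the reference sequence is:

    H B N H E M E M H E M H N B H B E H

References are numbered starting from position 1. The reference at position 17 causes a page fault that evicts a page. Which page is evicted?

M

pos 1: H: fault, frames (H)
pos 2: B: fault, frames (H B)
pos 3: N: fault, frames (H B N)
pos 4: H: hit
pos 5: E: fault, frames (B N H E)
pos 6: M: fault, evict B, frames (N H E M)
pos 7: E: hit
pos 8: M: hit
pos 9: H: hit
pos 10: E: hit
pos 11: M: hit
pos 12: H: hit
pos 13: N: hit
pos 14: B: fault, evict E, frames (M H N B)
pos 15: H: hit
pos 16: B: hit
pos 17: E: fault, evict M, frames (N H B E)
At position 17, page M is evicted.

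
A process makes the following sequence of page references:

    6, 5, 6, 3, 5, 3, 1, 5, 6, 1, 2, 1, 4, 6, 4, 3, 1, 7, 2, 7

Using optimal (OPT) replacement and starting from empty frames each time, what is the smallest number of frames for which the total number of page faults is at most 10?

3

f=1: 20 faults
f=2: 12 faults
f=3: 9 faults
f=4: 8 faults
f=5: 7 faults
f=6: 7 faults
f=7: 7 faults
Smallest f with faults ≤ 10 is 3.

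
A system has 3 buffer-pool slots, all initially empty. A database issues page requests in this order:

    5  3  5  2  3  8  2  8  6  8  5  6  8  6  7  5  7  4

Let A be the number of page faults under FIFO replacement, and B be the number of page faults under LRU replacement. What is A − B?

-1

Under FIFO: F F . F . F . . F . F . . . F . . F → 8 faults.
Under LRU: F F . F . F . . F . F . . . F F . F → 9 faults.
A − B = 8 − 9 = -1.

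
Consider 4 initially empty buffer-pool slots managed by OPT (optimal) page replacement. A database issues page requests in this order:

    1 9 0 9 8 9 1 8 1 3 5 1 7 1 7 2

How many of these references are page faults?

1 → miss, frames (1)
9 → miss, frames (1 9)
0 → miss, frames (1 9 0)
9 → hit
8 → miss, frames (1 9 0 8)
9 → hit
1 → hit
8 → hit
1 → hit
3 → miss, evict 8, frames (1 9 0 3)
5 → miss, evict 3, frames (1 9 0 5)
1 → hit
7 → miss, evict 5, frames (1 9 0 7)
1 → hit
7 → hit
2 → miss, evict 7, frames (1 9 0 2)
Page faults: 8.

8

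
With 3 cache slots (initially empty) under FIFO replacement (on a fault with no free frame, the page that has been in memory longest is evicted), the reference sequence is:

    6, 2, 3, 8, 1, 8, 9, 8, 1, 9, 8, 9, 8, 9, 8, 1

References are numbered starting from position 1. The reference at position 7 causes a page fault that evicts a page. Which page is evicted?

3

pos 1: 6 → fault, frames {6}
pos 2: 2 → fault, frames {6,2}
pos 3: 3 → fault, frames {6,2,3}
pos 4: 8 → fault, evict 6, frames {2,3,8}
pos 5: 1 → fault, evict 2, frames {3,8,1}
pos 6: 8 → hit
pos 7: 9 → fault, evict 3, frames {8,1,9}
At position 7, page 3 is evicted.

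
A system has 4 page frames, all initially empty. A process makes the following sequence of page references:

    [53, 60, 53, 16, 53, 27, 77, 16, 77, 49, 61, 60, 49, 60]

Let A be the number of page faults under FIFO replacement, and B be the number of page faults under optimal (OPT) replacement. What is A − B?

Under FIFO: F F . F . F F . . F F F . . → 8 faults.
Under OPT: F F . F . F F . . F F . . . → 7 faults.
A − B = 8 − 7 = 1.

1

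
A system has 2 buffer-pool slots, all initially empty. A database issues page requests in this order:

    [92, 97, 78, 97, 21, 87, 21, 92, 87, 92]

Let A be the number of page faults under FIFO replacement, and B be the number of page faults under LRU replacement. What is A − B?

Under FIFO: F F F . F F . F . . → 6 faults.
Under LRU: F F F . F F . F F . → 7 faults.
A − B = 6 − 7 = -1.

-1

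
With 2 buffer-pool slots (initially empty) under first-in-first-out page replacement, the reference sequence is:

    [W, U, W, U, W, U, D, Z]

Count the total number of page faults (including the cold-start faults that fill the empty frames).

W -> miss, frames {W}
U -> miss, frames {W,U}
W -> hit
U -> hit
W -> hit
U -> hit
D -> miss, evict W, frames {U,D}
Z -> miss, evict U, frames {D,Z}
Page faults: 4.

4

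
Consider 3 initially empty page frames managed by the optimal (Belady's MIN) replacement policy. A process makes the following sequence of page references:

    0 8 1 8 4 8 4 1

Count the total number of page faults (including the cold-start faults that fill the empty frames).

4

0: miss, frames [0]
8: miss, frames [0, 8]
1: miss, frames [0, 8, 1]
8: hit
4: miss, evict 0, frames [8, 1, 4]
8: hit
4: hit
1: hit
Page faults: 4.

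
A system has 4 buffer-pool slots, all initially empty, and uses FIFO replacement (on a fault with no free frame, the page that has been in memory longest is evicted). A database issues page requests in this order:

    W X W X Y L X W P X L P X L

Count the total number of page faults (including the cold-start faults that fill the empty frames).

W: miss, frames {W}
X: miss, frames {W,X}
W: hit
X: hit
Y: miss, frames {W,X,Y}
L: miss, frames {W,X,Y,L}
X: hit
W: hit
P: miss, evict W, frames {X,Y,L,P}
X: hit
L: hit
P: hit
X: hit
L: hit
Page faults: 5.

5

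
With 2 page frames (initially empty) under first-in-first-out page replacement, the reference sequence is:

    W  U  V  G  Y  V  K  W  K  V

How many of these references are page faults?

W: miss, frames [W]
U: miss, frames [W, U]
V: miss, evict W, frames [U, V]
G: miss, evict U, frames [V, G]
Y: miss, evict V, frames [G, Y]
V: miss, evict G, frames [Y, V]
K: miss, evict Y, frames [V, K]
W: miss, evict V, frames [K, W]
K: hit
V: miss, evict K, frames [W, V]
Page faults: 9.

9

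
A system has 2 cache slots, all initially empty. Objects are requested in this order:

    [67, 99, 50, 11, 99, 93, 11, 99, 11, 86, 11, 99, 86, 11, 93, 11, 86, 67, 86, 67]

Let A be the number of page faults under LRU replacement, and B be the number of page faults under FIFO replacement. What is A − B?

-1

Under LRU: F F F F F F F F . F . F F F F . F F . . → 15 faults.
Under FIFO: F F F F F F F F . F F F F F F . F F . . → 16 faults.
A − B = 15 − 16 = -1.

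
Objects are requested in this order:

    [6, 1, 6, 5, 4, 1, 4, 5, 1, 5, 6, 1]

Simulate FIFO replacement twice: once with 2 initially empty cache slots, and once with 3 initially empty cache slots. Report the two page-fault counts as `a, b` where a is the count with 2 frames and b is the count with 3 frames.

8, 6

2 frames: F F . F F F . F . . F F → 8 faults.
3 frames: F F . F F . . . . . F F → 6 faults.
6 < 8: adding a frame reduced faults, as is typical.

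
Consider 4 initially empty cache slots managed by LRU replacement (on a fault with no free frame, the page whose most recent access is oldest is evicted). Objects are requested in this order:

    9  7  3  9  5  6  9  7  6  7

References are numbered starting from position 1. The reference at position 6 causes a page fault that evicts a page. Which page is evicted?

pos 1: 9 → miss, frames [9]
pos 2: 7 → miss, frames [9, 7]
pos 3: 3 → miss, frames [9, 7, 3]
pos 4: 9 → hit
pos 5: 5 → miss, frames [7, 3, 9, 5]
pos 6: 6 → miss, evict 7, frames [3, 9, 5, 6]
At position 6, page 7 is evicted.

7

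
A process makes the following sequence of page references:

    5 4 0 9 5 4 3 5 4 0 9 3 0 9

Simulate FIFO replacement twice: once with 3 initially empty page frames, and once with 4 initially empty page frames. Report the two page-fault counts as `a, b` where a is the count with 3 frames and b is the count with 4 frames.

9, 10

3 frames: F F F F F F F . . F F . . . → 9 faults.
4 frames: F F F F . . F F F F F F . . → 10 faults.
10 > 9: adding a frame increased faults — Belady's anomaly.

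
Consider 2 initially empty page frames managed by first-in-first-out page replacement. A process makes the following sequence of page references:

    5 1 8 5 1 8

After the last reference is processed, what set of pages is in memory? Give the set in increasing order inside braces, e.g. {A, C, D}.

5 → miss, frames [5]
1 → miss, frames [5, 1]
8 → miss, evict 5, frames [1, 8]
5 → miss, evict 1, frames [8, 5]
1 → miss, evict 8, frames [5, 1]
8 → miss, evict 5, frames [1, 8]

{1, 8}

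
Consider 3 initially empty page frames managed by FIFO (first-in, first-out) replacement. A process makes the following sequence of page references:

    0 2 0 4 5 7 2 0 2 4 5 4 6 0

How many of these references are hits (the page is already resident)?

0 -> miss, frames (0)
2 -> miss, frames (0 2)
0 -> hit
4 -> miss, frames (0 2 4)
5 -> miss, evict 0, frames (2 4 5)
7 -> miss, evict 2, frames (4 5 7)
2 -> miss, evict 4, frames (5 7 2)
0 -> miss, evict 5, frames (7 2 0)
2 -> hit
4 -> miss, evict 7, frames (2 0 4)
5 -> miss, evict 2, frames (0 4 5)
4 -> hit
6 -> miss, evict 0, frames (4 5 6)
0 -> miss, evict 4, frames (5 6 0)
Hits: 3.

3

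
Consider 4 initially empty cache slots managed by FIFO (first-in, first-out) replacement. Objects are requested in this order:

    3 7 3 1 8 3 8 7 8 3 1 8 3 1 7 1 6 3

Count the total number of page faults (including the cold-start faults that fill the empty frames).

6

3 -> miss, frames (3)
7 -> miss, frames (3 7)
3 -> hit
1 -> miss, frames (3 7 1)
8 -> miss, frames (3 7 1 8)
3 -> hit
8 -> hit
7 -> hit
8 -> hit
3 -> hit
1 -> hit
8 -> hit
3 -> hit
1 -> hit
7 -> hit
1 -> hit
6 -> miss, evict 3, frames (7 1 8 6)
3 -> miss, evict 7, frames (1 8 6 3)
Page faults: 6.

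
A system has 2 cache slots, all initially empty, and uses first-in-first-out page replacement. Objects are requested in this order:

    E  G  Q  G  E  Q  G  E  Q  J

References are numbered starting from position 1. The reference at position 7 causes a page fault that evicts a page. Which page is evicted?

pos 1: E -> fault, frames {E}
pos 2: G -> fault, frames {E,G}
pos 3: Q -> fault, evict E, frames {G,Q}
pos 4: G -> hit
pos 5: E -> fault, evict G, frames {Q,E}
pos 6: Q -> hit
pos 7: G -> fault, evict Q, frames {E,G}
At position 7, page Q is evicted.

Q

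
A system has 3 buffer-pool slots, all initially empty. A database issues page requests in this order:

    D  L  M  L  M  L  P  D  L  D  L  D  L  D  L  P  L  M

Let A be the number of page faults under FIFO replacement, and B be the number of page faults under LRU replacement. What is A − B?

Under FIFO: F F F . . . F F F . . . . . . . . F → 7 faults.
Under LRU: F F F . . . F F . . . . . . . . . F → 6 faults.
A − B = 7 − 6 = 1.

1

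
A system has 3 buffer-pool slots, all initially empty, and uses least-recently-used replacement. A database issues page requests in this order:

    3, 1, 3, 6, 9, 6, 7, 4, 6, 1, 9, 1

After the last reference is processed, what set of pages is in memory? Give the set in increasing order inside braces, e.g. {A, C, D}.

{1, 6, 9}

3 -> fault, frames [3]
1 -> fault, frames [3, 1]
3 -> hit
6 -> fault, frames [1, 3, 6]
9 -> fault, evict 1, frames [3, 6, 9]
6 -> hit
7 -> fault, evict 3, frames [9, 6, 7]
4 -> fault, evict 9, frames [6, 7, 4]
6 -> hit
1 -> fault, evict 7, frames [4, 6, 1]
9 -> fault, evict 4, frames [6, 1, 9]
1 -> hit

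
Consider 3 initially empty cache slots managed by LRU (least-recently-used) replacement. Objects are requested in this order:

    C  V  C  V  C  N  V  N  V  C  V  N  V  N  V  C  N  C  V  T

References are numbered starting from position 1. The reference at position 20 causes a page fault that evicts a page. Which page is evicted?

N

pos 1: C: miss, frames [C]
pos 2: V: miss, frames [C, V]
pos 3: C: hit
pos 4: V: hit
pos 5: C: hit
pos 6: N: miss, frames [V, C, N]
pos 7: V: hit
pos 8: N: hit
pos 9: V: hit
pos 10: C: hit
pos 11: V: hit
pos 12: N: hit
pos 13: V: hit
pos 14: N: hit
pos 15: V: hit
pos 16: C: hit
pos 17: N: hit
pos 18: C: hit
pos 19: V: hit
pos 20: T: miss, evict N, frames [C, V, T]
At position 20, page N is evicted.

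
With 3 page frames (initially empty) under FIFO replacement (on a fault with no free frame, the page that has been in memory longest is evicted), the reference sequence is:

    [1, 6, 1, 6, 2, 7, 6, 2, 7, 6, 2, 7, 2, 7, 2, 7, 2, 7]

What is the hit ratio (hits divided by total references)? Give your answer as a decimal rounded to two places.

0.78

1: fault, frames (1)
6: fault, frames (1 6)
1: hit
6: hit
2: fault, frames (1 6 2)
7: fault, evict 1, frames (6 2 7)
6: hit
2: hit
7: hit
6: hit
2: hit
7: hit
2: hit
7: hit
2: hit
7: hit
2: hit
7: hit
Hits: 14 of 18 references → 14/18 = 0.7778.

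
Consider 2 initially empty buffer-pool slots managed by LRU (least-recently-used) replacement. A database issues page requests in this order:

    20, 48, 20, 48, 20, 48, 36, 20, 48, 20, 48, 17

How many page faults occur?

20 -> miss, frames (20)
48 -> miss, frames (20 48)
20 -> hit
48 -> hit
20 -> hit
48 -> hit
36 -> miss, evict 20, frames (48 36)
20 -> miss, evict 48, frames (36 20)
48 -> miss, evict 36, frames (20 48)
20 -> hit
48 -> hit
17 -> miss, evict 20, frames (48 17)
Page faults: 6.

6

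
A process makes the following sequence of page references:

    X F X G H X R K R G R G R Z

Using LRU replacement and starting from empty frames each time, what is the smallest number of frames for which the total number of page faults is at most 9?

f=1: 14 faults
f=2: 9 faults
f=3: 8 faults
f=4: 8 faults
f=5: 7 faults
f=6: 7 faults
f=7: 7 faults
Smallest f with faults ≤ 9 is 2.

2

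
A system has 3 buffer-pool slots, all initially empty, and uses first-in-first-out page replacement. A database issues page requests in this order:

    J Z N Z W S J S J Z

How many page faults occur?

7

J: fault, frames [J]
Z: fault, frames [J, Z]
N: fault, frames [J, Z, N]
Z: hit
W: fault, evict J, frames [Z, N, W]
S: fault, evict Z, frames [N, W, S]
J: fault, evict N, frames [W, S, J]
S: hit
J: hit
Z: fault, evict W, frames [S, J, Z]
Page faults: 7.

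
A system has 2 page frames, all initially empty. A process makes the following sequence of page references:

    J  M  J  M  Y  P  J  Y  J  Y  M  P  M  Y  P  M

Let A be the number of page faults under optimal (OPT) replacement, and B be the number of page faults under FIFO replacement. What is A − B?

-1

Under OPT: F F . . F F . F . . F F . F . F → 9 faults.
Under FIFO: F F . . F F F F . . F F . F . F → 10 faults.
A − B = 9 − 10 = -1.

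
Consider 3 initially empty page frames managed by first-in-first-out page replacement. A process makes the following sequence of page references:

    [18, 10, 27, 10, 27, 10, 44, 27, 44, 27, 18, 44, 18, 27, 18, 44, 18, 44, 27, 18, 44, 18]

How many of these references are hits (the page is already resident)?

17

18 → fault, frames {18}
10 → fault, frames {18,10}
27 → fault, frames {18,10,27}
10 → hit
27 → hit
10 → hit
44 → fault, evict 18, frames {10,27,44}
27 → hit
44 → hit
27 → hit
18 → fault, evict 10, frames {27,44,18}
44 → hit
18 → hit
27 → hit
18 → hit
44 → hit
18 → hit
44 → hit
27 → hit
18 → hit
44 → hit
18 → hit
Hits: 17.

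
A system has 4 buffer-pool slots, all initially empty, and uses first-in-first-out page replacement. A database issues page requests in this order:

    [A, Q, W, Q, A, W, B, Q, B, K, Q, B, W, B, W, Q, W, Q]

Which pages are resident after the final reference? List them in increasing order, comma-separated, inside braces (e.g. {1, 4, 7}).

A → fault, frames [A]
Q → fault, frames [A, Q]
W → fault, frames [A, Q, W]
Q → hit
A → hit
W → hit
B → fault, frames [A, Q, W, B]
Q → hit
B → hit
K → fault, evict A, frames [Q, W, B, K]
Q → hit
B → hit
W → hit
B → hit
W → hit
Q → hit
W → hit
Q → hit

{B, K, Q, W}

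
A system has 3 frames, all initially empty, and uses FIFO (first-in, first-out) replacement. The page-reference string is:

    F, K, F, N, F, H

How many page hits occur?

F -> fault, frames [F]
K -> fault, frames [F, K]
F -> hit
N -> fault, frames [F, K, N]
F -> hit
H -> fault, evict F, frames [K, N, H]
Hits: 2.

2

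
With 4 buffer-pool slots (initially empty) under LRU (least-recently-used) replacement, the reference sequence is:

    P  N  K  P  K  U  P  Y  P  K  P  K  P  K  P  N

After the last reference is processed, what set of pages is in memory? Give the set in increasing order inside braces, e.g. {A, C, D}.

P → miss, frames (P)
N → miss, frames (P N)
K → miss, frames (P N K)
P → hit
K → hit
U → miss, frames (N P K U)
P → hit
Y → miss, evict N, frames (K U P Y)
P → hit
K → hit
P → hit
K → hit
P → hit
K → hit
P → hit
N → miss, evict U, frames (Y K P N)

{K, N, P, Y}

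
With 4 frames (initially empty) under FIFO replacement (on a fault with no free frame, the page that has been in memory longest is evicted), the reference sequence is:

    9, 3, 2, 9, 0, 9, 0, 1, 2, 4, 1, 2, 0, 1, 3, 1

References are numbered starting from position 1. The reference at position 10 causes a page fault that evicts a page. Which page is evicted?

pos 1: 9 → miss, frames {9}
pos 2: 3 → miss, frames {9,3}
pos 3: 2 → miss, frames {9,3,2}
pos 4: 9 → hit
pos 5: 0 → miss, frames {9,3,2,0}
pos 6: 9 → hit
pos 7: 0 → hit
pos 8: 1 → miss, evict 9, frames {3,2,0,1}
pos 9: 2 → hit
pos 10: 4 → miss, evict 3, frames {2,0,1,4}
At position 10, page 3 is evicted.

3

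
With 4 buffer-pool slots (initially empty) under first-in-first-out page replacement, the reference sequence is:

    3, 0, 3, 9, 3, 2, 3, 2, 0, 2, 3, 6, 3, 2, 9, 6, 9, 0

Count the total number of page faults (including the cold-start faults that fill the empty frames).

7

3 → fault, frames [3]
0 → fault, frames [3, 0]
3 → hit
9 → fault, frames [3, 0, 9]
3 → hit
2 → fault, frames [3, 0, 9, 2]
3 → hit
2 → hit
0 → hit
2 → hit
3 → hit
6 → fault, evict 3, frames [0, 9, 2, 6]
3 → fault, evict 0, frames [9, 2, 6, 3]
2 → hit
9 → hit
6 → hit
9 → hit
0 → fault, evict 9, frames [2, 6, 3, 0]
Page faults: 7.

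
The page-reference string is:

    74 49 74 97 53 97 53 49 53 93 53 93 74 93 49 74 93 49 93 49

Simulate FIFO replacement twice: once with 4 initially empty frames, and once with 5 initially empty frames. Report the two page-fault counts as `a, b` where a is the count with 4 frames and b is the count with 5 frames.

4 frames: F F . F F . . . . F . . F . F . . . . . → 7 faults.
5 frames: F F . F F . . . . F . . . . . . . . . . → 5 faults.
5 < 7: adding a frame reduced faults, as is typical.

7, 5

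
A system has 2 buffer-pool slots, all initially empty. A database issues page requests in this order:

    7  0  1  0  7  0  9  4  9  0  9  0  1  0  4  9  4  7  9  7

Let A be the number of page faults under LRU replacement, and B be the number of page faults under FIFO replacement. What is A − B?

Under LRU: F F F . F . F F . F . . F . F F . F F . → 12 faults.
Under FIFO: F F F . F F F F . F F . F F F F . F . . → 14 faults.
A − B = 12 − 14 = -2.

-2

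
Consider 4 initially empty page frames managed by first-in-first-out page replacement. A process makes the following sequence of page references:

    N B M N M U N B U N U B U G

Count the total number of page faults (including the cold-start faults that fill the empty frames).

N: fault, frames [N]
B: fault, frames [N, B]
M: fault, frames [N, B, M]
N: hit
M: hit
U: fault, frames [N, B, M, U]
N: hit
B: hit
U: hit
N: hit
U: hit
B: hit
U: hit
G: fault, evict N, frames [B, M, U, G]
Page faults: 5.

5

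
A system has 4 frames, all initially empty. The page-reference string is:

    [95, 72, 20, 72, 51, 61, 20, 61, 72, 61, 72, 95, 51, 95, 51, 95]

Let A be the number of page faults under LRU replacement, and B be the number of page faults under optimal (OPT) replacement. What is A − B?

1

Under LRU: F F F . F F . . . . . F F . . . → 7 faults.
Under OPT: F F F . F F . . . . . . F . . . → 6 faults.
A − B = 7 − 6 = 1.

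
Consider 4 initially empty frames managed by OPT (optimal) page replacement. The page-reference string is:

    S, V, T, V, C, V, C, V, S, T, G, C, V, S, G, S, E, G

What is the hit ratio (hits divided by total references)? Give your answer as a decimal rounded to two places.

0.67

S -> miss, frames {S}
V -> miss, frames {S,V}
T -> miss, frames {S,V,T}
V -> hit
C -> miss, frames {S,V,T,C}
V -> hit
C -> hit
V -> hit
S -> hit
T -> hit
G -> miss, evict T, frames {S,V,C,G}
C -> hit
V -> hit
S -> hit
G -> hit
S -> hit
E -> miss, evict C, frames {S,V,G,E}
G -> hit
Hits: 12 of 18 references → 12/18 = 0.6667.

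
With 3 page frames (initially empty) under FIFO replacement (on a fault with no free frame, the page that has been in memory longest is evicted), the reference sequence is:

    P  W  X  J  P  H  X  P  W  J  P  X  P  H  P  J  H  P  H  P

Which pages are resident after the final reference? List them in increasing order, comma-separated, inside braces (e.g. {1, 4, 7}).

P -> fault, frames [P]
W -> fault, frames [P, W]
X -> fault, frames [P, W, X]
J -> fault, evict P, frames [W, X, J]
P -> fault, evict W, frames [X, J, P]
H -> fault, evict X, frames [J, P, H]
X -> fault, evict J, frames [P, H, X]
P -> hit
W -> fault, evict P, frames [H, X, W]
J -> fault, evict H, frames [X, W, J]
P -> fault, evict X, frames [W, J, P]
X -> fault, evict W, frames [J, P, X]
P -> hit
H -> fault, evict J, frames [P, X, H]
P -> hit
J -> fault, evict P, frames [X, H, J]
H -> hit
P -> fault, evict X, frames [H, J, P]
H -> hit
P -> hit

{H, J, P}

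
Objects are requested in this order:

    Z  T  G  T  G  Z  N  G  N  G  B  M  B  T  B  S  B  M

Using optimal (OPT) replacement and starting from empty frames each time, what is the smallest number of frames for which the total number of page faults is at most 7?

f=1: 18 faults
f=2: 10 faults
f=3: 7 faults
f=4: 7 faults
f=5: 7 faults
f=6: 7 faults
f=7: 7 faults
Smallest f with faults ≤ 7 is 3.

3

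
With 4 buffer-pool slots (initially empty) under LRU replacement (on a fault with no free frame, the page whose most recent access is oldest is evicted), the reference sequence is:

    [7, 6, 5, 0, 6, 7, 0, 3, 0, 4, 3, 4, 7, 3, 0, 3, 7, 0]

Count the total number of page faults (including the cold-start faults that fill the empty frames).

6

7 -> fault, frames [7]
6 -> fault, frames [7, 6]
5 -> fault, frames [7, 6, 5]
0 -> fault, frames [7, 6, 5, 0]
6 -> hit
7 -> hit
0 -> hit
3 -> fault, evict 5, frames [6, 7, 0, 3]
0 -> hit
4 -> fault, evict 6, frames [7, 3, 0, 4]
3 -> hit
4 -> hit
7 -> hit
3 -> hit
0 -> hit
3 -> hit
7 -> hit
0 -> hit
Page faults: 6.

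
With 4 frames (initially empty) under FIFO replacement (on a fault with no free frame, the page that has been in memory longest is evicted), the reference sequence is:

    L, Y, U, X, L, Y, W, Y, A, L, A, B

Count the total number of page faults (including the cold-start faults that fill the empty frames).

8

L: miss, frames (L)
Y: miss, frames (L Y)
U: miss, frames (L Y U)
X: miss, frames (L Y U X)
L: hit
Y: hit
W: miss, evict L, frames (Y U X W)
Y: hit
A: miss, evict Y, frames (U X W A)
L: miss, evict U, frames (X W A L)
A: hit
B: miss, evict X, frames (W A L B)
Page faults: 8.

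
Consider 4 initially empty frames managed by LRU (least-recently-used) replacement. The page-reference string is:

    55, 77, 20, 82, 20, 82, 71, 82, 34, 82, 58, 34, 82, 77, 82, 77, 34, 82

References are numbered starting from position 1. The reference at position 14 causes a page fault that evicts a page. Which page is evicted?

71

pos 1: 55: miss, frames {55}
pos 2: 77: miss, frames {55,77}
pos 3: 20: miss, frames {55,77,20}
pos 4: 82: miss, frames {55,77,20,82}
pos 5: 20: hit
pos 6: 82: hit
pos 7: 71: miss, evict 55, frames {77,20,82,71}
pos 8: 82: hit
pos 9: 34: miss, evict 77, frames {20,71,82,34}
pos 10: 82: hit
pos 11: 58: miss, evict 20, frames {71,34,82,58}
pos 12: 34: hit
pos 13: 82: hit
pos 14: 77: miss, evict 71, frames {58,34,82,77}
At position 14, page 71 is evicted.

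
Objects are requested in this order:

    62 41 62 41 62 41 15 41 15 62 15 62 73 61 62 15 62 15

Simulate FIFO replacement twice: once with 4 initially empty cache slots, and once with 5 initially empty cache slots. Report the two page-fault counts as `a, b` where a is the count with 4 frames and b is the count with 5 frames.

4 frames: F F . . . . F . . . . . F F F . . . → 6 faults.
5 frames: F F . . . . F . . . . . F F . . . . → 5 faults.
5 < 6: adding a frame reduced faults, as is typical.

6, 5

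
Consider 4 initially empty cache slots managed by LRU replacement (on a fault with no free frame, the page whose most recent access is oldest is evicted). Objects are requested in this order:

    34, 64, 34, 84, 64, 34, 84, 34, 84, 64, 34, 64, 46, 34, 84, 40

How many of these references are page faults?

34 → fault, frames [34]
64 → fault, frames [34, 64]
34 → hit
84 → fault, frames [64, 34, 84]
64 → hit
34 → hit
84 → hit
34 → hit
84 → hit
64 → hit
34 → hit
64 → hit
46 → fault, frames [84, 34, 64, 46]
34 → hit
84 → hit
40 → fault, evict 64, frames [46, 34, 84, 40]
Page faults: 5.

5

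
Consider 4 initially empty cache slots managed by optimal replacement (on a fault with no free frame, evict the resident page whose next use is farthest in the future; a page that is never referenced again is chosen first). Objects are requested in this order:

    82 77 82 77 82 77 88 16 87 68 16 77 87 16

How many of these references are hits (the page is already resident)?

82: miss, frames [82]
77: miss, frames [82, 77]
82: hit
77: hit
82: hit
77: hit
88: miss, frames [82, 77, 88]
16: miss, frames [82, 77, 88, 16]
87: miss, evict 88, frames [82, 77, 16, 87]
68: miss, evict 82, frames [77, 16, 87, 68]
16: hit
77: hit
87: hit
16: hit
Hits: 8.

8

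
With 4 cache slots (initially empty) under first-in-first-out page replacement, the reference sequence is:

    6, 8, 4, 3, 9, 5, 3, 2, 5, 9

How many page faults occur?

6 → miss, frames (6)
8 → miss, frames (6 8)
4 → miss, frames (6 8 4)
3 → miss, frames (6 8 4 3)
9 → miss, evict 6, frames (8 4 3 9)
5 → miss, evict 8, frames (4 3 9 5)
3 → hit
2 → miss, evict 4, frames (3 9 5 2)
5 → hit
9 → hit
Page faults: 7.

7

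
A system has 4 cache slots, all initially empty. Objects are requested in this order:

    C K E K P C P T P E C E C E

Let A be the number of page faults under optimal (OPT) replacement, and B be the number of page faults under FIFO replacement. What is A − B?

Under OPT: F F F . F . . F . . . . . . → 5 faults.
Under FIFO: F F F . F . . F . . F . . . → 6 faults.
A − B = 5 − 6 = -1.

-1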